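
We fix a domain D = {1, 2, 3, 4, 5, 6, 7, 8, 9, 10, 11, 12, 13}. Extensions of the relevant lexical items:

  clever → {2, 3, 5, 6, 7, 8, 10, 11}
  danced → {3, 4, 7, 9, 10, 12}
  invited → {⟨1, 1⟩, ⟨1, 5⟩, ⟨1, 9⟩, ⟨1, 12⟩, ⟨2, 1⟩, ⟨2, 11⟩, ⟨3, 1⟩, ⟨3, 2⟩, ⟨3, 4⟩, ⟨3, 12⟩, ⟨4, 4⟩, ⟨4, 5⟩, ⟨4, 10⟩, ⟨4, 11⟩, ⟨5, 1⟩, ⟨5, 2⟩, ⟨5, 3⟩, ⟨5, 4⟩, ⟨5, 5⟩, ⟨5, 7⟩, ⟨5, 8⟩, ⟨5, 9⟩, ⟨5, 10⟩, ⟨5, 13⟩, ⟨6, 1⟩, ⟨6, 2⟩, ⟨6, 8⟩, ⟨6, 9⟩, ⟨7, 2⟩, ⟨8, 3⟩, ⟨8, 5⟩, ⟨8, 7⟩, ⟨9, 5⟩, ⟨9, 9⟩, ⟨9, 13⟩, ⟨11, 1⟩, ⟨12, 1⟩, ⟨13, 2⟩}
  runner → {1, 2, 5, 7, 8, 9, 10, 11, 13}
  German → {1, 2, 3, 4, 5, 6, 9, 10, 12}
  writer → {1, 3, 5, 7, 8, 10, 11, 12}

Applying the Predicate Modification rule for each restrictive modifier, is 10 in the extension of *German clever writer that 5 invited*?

yes

⟦that 5 invited⟧ = {x : ⟨5, x⟩ ∈ ⟦invited⟧} = {1, 2, 3, 4, 5, 7, 8, 9, 10, 13}
⟦writer⟧ = {1, 3, 5, 7, 8, 10, 11, 12}
… ∩ ⟦that 5 invited⟧ = {1, 3, 5, 7, 8, 10, 11, 12} ∩ {1, 2, 3, 4, 5, 7, 8, 9, 10, 13} = {1, 3, 5, 7, 8, 10}
… ∩ ⟦German⟧ = {1, 3, 5, 7, 8, 10} ∩ {1, 2, 3, 4, 5, 6, 9, 10, 12} = {1, 3, 5, 10}
… ∩ ⟦clever⟧ = {1, 3, 5, 10} ∩ {2, 3, 5, 6, 7, 8, 10, 11} = {3, 5, 10}
⟦German clever writer that 5 invited⟧ = {3, 5, 10}; 10 ∈ this set.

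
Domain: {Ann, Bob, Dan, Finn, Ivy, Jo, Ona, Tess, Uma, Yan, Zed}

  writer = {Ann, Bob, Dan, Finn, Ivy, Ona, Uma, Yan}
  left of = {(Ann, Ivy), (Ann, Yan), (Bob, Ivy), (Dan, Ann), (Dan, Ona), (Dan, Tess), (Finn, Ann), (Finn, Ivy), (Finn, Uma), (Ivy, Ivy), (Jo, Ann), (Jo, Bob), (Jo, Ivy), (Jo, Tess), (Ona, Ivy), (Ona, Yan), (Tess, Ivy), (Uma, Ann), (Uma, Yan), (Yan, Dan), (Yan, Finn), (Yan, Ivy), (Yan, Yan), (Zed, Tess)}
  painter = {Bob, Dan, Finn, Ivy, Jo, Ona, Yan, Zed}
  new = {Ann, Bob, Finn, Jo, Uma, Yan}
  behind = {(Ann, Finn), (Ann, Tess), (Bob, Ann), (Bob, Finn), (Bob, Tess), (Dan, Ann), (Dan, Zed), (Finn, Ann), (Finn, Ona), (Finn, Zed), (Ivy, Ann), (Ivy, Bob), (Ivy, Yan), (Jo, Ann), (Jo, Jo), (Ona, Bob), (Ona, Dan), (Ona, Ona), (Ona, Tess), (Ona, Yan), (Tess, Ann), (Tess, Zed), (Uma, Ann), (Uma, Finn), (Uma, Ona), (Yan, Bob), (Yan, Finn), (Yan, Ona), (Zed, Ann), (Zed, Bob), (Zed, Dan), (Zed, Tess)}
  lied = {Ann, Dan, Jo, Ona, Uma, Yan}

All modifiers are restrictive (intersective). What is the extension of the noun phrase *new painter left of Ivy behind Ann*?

⟦left of Ivy⟧ = {x : ⟨x, Ivy⟩ ∈ ⟦left of⟧} = {Ann, Bob, Finn, Ivy, Jo, Ona, Tess, Yan}
⟦behind Ann⟧ = {x : ⟨x, Ann⟩ ∈ ⟦behind⟧} = {Bob, Dan, Finn, Ivy, Jo, Tess, Uma, Zed}
⟦painter⟧ = {Bob, Dan, Finn, Ivy, Jo, Ona, Yan, Zed}
… ∩ ⟦left of Ivy⟧ = {Bob, Dan, Finn, Ivy, Jo, Ona, Yan, Zed} ∩ {Ann, Bob, Finn, Ivy, Jo, Ona, Tess, Yan} = {Bob, Finn, Ivy, Jo, Ona, Yan}
… ∩ ⟦behind Ann⟧ = {Bob, Finn, Ivy, Jo, Ona, Yan} ∩ {Bob, Dan, Finn, Ivy, Jo, Tess, Uma, Zed} = {Bob, Finn, Ivy, Jo}
… ∩ ⟦new⟧ = {Bob, Finn, Ivy, Jo} ∩ {Ann, Bob, Finn, Jo, Uma, Yan} = {Bob, Finn, Jo}
So ⟦new painter left of Ivy behind Ann⟧ = {Bob, Finn, Jo}.

{Bob, Finn, Jo}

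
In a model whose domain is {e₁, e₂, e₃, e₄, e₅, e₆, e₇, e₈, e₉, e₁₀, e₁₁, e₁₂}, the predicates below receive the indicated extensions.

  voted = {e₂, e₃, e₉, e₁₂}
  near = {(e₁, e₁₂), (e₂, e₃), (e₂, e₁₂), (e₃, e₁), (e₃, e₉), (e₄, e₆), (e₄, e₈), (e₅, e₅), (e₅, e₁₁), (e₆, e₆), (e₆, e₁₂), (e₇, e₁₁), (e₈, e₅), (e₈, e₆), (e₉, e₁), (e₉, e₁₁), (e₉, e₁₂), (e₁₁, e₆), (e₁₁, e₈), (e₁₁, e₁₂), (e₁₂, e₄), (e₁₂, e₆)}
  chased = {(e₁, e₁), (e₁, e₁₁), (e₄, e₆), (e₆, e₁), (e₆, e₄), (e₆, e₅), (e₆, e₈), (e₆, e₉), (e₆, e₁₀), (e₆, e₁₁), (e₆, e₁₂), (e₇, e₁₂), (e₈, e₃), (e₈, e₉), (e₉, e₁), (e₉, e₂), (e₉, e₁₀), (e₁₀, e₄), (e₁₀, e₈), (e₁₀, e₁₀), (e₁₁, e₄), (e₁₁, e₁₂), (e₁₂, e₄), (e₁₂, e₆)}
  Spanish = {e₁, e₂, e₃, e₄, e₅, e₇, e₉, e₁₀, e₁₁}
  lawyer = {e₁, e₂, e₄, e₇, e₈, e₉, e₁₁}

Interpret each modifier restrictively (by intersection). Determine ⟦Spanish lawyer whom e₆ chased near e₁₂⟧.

⟦whom e₆ chased⟧ = {x : ⟨e₆, x⟩ ∈ ⟦chased⟧} = {e₁, e₄, e₅, e₈, e₉, e₁₀, e₁₁, e₁₂}
⟦near e₁₂⟧ = {x : ⟨x, e₁₂⟩ ∈ ⟦near⟧} = {e₁, e₂, e₆, e₉, e₁₁}
⟦lawyer⟧ = {e₁, e₂, e₄, e₇, e₈, e₉, e₁₁}
… ∩ ⟦whom e₆ chased⟧ = {e₁, e₂, e₄, e₇, e₈, e₉, e₁₁} ∩ {e₁, e₄, e₅, e₈, e₉, e₁₀, e₁₁, e₁₂} = {e₁, e₄, e₈, e₉, e₁₁}
… ∩ ⟦near e₁₂⟧ = {e₁, e₄, e₈, e₉, e₁₁} ∩ {e₁, e₂, e₆, e₉, e₁₁} = {e₁, e₉, e₁₁}
… ∩ ⟦Spanish⟧ = {e₁, e₉, e₁₁} ∩ {e₁, e₂, e₃, e₄, e₅, e₇, e₉, e₁₀, e₁₁} = {e₁, e₉, e₁₁}
So ⟦Spanish lawyer whom e₆ chased near e₁₂⟧ = {e₁, e₉, e₁₁}.

{e₁, e₉, e₁₁}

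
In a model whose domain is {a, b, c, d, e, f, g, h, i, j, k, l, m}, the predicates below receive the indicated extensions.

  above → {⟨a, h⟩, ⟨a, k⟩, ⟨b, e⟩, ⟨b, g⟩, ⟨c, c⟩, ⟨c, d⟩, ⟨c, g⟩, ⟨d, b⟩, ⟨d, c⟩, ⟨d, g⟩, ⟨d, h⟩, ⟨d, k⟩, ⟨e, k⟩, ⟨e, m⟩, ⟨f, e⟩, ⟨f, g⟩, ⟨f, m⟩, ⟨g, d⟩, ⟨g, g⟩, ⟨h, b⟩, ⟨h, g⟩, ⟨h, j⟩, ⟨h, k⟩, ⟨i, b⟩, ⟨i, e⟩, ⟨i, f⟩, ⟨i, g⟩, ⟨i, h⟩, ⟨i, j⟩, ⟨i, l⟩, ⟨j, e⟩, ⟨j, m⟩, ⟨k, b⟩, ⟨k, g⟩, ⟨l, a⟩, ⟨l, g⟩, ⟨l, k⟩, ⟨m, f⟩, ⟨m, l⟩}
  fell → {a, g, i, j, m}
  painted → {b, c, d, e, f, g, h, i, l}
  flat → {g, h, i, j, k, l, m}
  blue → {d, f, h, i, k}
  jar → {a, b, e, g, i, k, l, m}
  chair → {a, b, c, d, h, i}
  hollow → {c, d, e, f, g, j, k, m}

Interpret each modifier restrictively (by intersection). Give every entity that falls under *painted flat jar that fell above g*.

⟦that fell⟧ = ⟦fell⟧ = {a, g, i, j, m}
⟦above g⟧ = {x : ⟨x, g⟩ ∈ ⟦above⟧} = {b, c, d, f, g, h, i, k, l}
⟦jar⟧ = {a, b, e, g, i, k, l, m}
… ∩ ⟦that fell⟧ = {a, b, e, g, i, k, l, m} ∩ {a, g, i, j, m} = {a, g, i, m}
… ∩ ⟦above g⟧ = {a, g, i, m} ∩ {b, c, d, f, g, h, i, k, l} = {g, i}
… ∩ ⟦painted⟧ = {g, i} ∩ {b, c, d, e, f, g, h, i, l} = {g, i}
… ∩ ⟦flat⟧ = {g, i} ∩ {g, h, i, j, k, l, m} = {g, i}
So ⟦painted flat jar that fell above g⟧ = {g, i}.

{g, i}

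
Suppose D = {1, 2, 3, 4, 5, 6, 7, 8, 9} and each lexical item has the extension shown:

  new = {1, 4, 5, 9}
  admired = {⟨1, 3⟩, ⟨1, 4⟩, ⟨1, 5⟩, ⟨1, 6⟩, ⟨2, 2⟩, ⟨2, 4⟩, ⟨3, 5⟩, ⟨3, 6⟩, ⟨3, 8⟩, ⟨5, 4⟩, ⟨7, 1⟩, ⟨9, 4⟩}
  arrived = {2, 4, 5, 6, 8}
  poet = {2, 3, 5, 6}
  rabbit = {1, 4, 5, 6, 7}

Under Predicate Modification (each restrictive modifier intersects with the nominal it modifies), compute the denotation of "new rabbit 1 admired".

⟦1 admired⟧ = {x : ⟨1, x⟩ ∈ ⟦admired⟧} = {3, 4, 5, 6}
⟦rabbit⟧ = {1, 4, 5, 6, 7}
… ∩ ⟦1 admired⟧ = {1, 4, 5, 6, 7} ∩ {3, 4, 5, 6} = {4, 5, 6}
… ∩ ⟦new⟧ = {4, 5, 6} ∩ {1, 4, 5, 9} = {4, 5}
So ⟦new rabbit 1 admired⟧ = {4, 5}.

{4, 5}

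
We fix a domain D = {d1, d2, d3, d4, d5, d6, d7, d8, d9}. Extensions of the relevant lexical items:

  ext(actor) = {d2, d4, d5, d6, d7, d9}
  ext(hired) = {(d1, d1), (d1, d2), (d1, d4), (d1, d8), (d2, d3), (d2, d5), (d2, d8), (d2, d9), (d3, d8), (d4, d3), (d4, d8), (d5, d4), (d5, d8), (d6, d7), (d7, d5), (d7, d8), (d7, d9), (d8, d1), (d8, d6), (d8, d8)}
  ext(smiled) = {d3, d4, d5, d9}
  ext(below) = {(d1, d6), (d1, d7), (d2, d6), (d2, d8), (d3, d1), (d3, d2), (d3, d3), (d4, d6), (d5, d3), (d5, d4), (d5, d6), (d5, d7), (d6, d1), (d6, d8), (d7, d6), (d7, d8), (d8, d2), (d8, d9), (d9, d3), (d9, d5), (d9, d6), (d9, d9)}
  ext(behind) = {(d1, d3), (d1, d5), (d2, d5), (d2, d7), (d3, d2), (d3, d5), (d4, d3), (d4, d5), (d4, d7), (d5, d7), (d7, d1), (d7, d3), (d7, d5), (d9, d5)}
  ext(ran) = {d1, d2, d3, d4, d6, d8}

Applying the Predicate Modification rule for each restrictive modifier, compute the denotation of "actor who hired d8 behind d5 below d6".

{d2, d4, d7}

⟦who hired d8⟧ = {x : ⟨x, d8⟩ ∈ ⟦hired⟧} = {d1, d2, d3, d4, d5, d7, d8}
⟦behind d5⟧ = {x : ⟨x, d5⟩ ∈ ⟦behind⟧} = {d1, d2, d3, d4, d7, d9}
⟦below d6⟧ = {x : ⟨x, d6⟩ ∈ ⟦below⟧} = {d1, d2, d4, d5, d7, d9}
⟦actor⟧ = {d2, d4, d5, d6, d7, d9}
… ∩ ⟦who hired d8⟧ = {d2, d4, d5, d6, d7, d9} ∩ {d1, d2, d3, d4, d5, d7, d8} = {d2, d4, d5, d7}
… ∩ ⟦behind d5⟧ = {d2, d4, d5, d7} ∩ {d1, d2, d3, d4, d7, d9} = {d2, d4, d7}
… ∩ ⟦below d6⟧ = {d2, d4, d7} ∩ {d1, d2, d4, d5, d7, d9} = {d2, d4, d7}
So ⟦actor who hired d8 behind d5 below d6⟧ = {d2, d4, d7}.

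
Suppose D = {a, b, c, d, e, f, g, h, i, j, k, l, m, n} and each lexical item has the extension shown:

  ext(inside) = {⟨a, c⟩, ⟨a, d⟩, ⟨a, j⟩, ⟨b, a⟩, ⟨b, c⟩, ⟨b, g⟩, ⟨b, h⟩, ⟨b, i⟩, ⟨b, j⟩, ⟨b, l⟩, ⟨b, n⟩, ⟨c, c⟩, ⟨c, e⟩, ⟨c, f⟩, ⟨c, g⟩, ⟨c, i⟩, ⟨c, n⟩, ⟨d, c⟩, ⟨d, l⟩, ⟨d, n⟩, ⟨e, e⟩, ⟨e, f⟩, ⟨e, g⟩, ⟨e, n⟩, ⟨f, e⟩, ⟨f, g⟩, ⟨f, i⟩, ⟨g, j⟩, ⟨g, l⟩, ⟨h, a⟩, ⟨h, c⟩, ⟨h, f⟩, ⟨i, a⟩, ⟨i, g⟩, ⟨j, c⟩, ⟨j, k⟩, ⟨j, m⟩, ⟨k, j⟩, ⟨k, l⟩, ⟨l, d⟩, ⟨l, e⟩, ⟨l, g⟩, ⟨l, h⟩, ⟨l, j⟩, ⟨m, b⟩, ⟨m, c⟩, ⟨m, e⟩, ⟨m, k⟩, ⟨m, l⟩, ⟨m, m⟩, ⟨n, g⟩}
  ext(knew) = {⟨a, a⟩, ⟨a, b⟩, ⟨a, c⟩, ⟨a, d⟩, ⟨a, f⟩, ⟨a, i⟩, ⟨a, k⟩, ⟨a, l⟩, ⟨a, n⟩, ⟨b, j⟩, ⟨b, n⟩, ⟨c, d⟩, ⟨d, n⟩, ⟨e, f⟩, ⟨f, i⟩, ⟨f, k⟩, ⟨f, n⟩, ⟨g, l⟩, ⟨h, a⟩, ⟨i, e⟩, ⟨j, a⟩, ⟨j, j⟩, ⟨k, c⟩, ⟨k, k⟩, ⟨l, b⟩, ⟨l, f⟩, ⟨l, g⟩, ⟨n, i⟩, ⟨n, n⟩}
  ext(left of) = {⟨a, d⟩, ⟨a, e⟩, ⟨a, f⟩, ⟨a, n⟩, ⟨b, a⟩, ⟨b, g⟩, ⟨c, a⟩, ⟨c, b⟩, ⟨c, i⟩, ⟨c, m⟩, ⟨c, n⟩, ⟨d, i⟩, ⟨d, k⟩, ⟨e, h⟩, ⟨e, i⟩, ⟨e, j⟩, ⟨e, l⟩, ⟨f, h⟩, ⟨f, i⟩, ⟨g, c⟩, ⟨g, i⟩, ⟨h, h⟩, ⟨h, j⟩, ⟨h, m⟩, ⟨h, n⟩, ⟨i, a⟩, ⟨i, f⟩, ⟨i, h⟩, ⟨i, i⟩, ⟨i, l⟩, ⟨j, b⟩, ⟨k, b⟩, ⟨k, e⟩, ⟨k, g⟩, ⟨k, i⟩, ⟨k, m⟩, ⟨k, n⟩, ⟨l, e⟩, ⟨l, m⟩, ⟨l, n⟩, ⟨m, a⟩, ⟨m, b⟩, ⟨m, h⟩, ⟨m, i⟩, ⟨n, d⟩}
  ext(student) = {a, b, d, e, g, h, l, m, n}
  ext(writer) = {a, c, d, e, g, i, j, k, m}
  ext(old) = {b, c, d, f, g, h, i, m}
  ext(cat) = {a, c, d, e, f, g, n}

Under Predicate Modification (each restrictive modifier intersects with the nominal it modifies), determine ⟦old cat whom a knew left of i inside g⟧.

{c, f}

⟦whom a knew⟧ = {x : ⟨a, x⟩ ∈ ⟦knew⟧} = {a, b, c, d, f, i, k, l, n}
⟦left of i⟧ = {x : ⟨x, i⟩ ∈ ⟦left of⟧} = {c, d, e, f, g, i, k, m}
⟦inside g⟧ = {x : ⟨x, g⟩ ∈ ⟦inside⟧} = {b, c, e, f, i, l, n}
⟦cat⟧ = {a, c, d, e, f, g, n}
… ∩ ⟦whom a knew⟧ = {a, c, d, e, f, g, n} ∩ {a, b, c, d, f, i, k, l, n} = {a, c, d, f, n}
… ∩ ⟦left of i⟧ = {a, c, d, f, n} ∩ {c, d, e, f, g, i, k, m} = {c, d, f}
… ∩ ⟦inside g⟧ = {c, d, f} ∩ {b, c, e, f, i, l, n} = {c, f}
… ∩ ⟦old⟧ = {c, f} ∩ {b, c, d, f, g, h, i, m} = {c, f}
So ⟦old cat whom a knew left of i inside g⟧ = {c, f}.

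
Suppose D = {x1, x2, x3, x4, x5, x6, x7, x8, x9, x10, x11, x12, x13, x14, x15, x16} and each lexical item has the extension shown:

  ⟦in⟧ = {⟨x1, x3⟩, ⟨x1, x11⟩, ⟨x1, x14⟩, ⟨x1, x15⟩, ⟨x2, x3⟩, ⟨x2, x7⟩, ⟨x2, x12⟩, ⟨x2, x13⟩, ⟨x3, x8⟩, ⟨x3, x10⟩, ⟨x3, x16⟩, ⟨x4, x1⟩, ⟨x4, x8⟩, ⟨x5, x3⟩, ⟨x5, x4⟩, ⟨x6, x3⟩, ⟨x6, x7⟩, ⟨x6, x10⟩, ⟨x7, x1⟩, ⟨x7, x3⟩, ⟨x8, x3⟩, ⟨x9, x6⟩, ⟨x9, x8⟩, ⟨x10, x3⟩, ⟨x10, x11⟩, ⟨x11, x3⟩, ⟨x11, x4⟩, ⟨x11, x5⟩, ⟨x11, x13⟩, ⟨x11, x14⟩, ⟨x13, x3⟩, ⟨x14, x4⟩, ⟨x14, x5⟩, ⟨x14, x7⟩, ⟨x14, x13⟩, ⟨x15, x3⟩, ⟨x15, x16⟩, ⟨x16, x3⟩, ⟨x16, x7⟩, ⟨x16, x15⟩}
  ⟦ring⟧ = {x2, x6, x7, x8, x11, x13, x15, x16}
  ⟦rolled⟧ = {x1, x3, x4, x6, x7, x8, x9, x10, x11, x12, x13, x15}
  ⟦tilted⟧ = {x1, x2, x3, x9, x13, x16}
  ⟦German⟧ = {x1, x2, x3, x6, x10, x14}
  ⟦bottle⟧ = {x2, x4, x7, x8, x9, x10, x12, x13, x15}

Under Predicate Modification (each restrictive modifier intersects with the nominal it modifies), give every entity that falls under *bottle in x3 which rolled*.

⟦in x3⟧ = {x : ⟨x, x3⟩ ∈ ⟦in⟧} = {x1, x2, x5, x6, x7, x8, x10, x11, x13, x15, x16}
⟦which rolled⟧ = ⟦rolled⟧ = {x1, x3, x4, x6, x7, x8, x9, x10, x11, x12, x13, x15}
⟦bottle⟧ = {x2, x4, x7, x8, x9, x10, x12, x13, x15}
… ∩ ⟦in x3⟧ = {x2, x4, x7, x8, x9, x10, x12, x13, x15} ∩ {x1, x2, x5, x6, x7, x8, x10, x11, x13, x15, x16} = {x2, x7, x8, x10, x13, x15}
… ∩ ⟦which rolled⟧ = {x2, x7, x8, x10, x13, x15} ∩ {x1, x3, x4, x6, x7, x8, x9, x10, x11, x12, x13, x15} = {x7, x8, x10, x13, x15}
So ⟦bottle in x3 which rolled⟧ = {x7, x8, x10, x13, x15}.

{x7, x8, x10, x13, x15}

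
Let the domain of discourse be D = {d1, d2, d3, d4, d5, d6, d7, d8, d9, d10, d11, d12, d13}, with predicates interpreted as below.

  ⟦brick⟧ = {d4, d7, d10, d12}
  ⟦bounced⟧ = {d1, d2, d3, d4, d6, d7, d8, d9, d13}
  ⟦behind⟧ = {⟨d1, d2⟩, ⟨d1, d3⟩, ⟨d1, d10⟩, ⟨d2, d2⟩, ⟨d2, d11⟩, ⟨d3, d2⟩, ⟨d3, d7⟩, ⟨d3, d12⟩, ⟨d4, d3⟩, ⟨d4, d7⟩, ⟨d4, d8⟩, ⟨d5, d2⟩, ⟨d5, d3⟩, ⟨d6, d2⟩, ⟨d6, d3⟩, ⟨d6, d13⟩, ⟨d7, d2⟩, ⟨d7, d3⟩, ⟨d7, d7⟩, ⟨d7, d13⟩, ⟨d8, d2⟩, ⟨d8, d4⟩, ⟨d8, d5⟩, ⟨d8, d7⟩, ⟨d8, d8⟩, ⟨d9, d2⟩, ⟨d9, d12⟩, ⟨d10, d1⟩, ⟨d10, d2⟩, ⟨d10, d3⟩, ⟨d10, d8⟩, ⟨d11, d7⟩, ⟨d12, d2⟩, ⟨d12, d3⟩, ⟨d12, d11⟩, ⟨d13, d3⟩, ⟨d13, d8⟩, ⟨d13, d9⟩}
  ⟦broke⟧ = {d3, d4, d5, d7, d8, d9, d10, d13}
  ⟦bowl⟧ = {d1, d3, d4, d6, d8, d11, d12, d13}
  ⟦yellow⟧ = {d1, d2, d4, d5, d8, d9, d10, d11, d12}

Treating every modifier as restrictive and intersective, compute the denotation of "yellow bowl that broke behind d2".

{d8}

⟦that broke⟧ = ⟦broke⟧ = {d3, d4, d5, d7, d8, d9, d10, d13}
⟦behind d2⟧ = {x : ⟨x, d2⟩ ∈ ⟦behind⟧} = {d1, d2, d3, d5, d6, d7, d8, d9, d10, d12}
⟦bowl⟧ = {d1, d3, d4, d6, d8, d11, d12, d13}
… ∩ ⟦that broke⟧ = {d1, d3, d4, d6, d8, d11, d12, d13} ∩ {d3, d4, d5, d7, d8, d9, d10, d13} = {d3, d4, d8, d13}
… ∩ ⟦behind d2⟧ = {d3, d4, d8, d13} ∩ {d1, d2, d3, d5, d6, d7, d8, d9, d10, d12} = {d3, d8}
… ∩ ⟦yellow⟧ = {d3, d8} ∩ {d1, d2, d4, d5, d8, d9, d10, d11, d12} = {d8}
So ⟦yellow bowl that broke behind d2⟧ = {d8}.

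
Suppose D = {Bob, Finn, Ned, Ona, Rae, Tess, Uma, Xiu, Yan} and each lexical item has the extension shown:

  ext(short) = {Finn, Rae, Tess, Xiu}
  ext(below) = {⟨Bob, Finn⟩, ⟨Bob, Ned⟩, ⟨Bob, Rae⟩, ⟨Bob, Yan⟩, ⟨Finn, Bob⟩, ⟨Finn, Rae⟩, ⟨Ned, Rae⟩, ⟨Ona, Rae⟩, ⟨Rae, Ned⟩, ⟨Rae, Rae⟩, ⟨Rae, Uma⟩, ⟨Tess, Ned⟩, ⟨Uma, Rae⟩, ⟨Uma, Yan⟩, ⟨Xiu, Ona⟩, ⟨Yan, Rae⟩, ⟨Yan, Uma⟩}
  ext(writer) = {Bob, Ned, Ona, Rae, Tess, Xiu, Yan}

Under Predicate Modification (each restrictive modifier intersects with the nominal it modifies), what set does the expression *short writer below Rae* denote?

⟦below Rae⟧ = {x : ⟨x, Rae⟩ ∈ ⟦below⟧} = {Bob, Finn, Ned, Ona, Rae, Uma, Yan}
⟦writer⟧ = {Bob, Ned, Ona, Rae, Tess, Xiu, Yan}
… ∩ ⟦below Rae⟧ = {Bob, Ned, Ona, Rae, Tess, Xiu, Yan} ∩ {Bob, Finn, Ned, Ona, Rae, Uma, Yan} = {Bob, Ned, Ona, Rae, Yan}
… ∩ ⟦short⟧ = {Bob, Ned, Ona, Rae, Yan} ∩ {Finn, Rae, Tess, Xiu} = {Rae}
So ⟦short writer below Rae⟧ = {Rae}.

{Rae}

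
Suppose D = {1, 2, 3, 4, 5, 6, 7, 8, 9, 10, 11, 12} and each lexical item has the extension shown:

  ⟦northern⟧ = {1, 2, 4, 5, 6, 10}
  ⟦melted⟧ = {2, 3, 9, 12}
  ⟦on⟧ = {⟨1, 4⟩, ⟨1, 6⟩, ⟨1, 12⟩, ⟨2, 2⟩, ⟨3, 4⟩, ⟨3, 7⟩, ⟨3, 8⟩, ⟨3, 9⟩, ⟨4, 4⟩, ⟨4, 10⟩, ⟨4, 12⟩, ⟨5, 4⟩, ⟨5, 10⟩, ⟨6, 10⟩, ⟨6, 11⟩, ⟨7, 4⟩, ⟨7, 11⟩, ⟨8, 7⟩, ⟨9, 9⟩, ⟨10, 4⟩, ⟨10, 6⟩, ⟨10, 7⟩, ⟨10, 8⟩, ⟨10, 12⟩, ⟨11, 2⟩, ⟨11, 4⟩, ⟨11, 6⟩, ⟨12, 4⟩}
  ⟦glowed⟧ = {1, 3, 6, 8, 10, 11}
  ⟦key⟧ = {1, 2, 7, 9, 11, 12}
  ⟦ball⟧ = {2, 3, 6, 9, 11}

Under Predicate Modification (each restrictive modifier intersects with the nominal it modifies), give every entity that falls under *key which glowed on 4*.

{1, 11}

⟦which glowed⟧ = ⟦glowed⟧ = {1, 3, 6, 8, 10, 11}
⟦on 4⟧ = {x : ⟨x, 4⟩ ∈ ⟦on⟧} = {1, 3, 4, 5, 7, 10, 11, 12}
⟦key⟧ = {1, 2, 7, 9, 11, 12}
… ∩ ⟦which glowed⟧ = {1, 2, 7, 9, 11, 12} ∩ {1, 3, 6, 8, 10, 11} = {1, 11}
… ∩ ⟦on 4⟧ = {1, 11} ∩ {1, 3, 4, 5, 7, 10, 11, 12} = {1, 11}
So ⟦key which glowed on 4⟧ = {1, 11}.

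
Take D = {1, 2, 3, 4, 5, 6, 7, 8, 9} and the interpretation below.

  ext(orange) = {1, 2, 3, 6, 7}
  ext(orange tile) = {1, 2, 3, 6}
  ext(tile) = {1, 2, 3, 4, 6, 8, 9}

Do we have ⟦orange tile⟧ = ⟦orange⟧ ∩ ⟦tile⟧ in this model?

⟦orange⟧ ∩ ⟦tile⟧ = {1, 2, 3, 6, 7} ∩ {1, 2, 3, 4, 6, 8, 9} = {1, 2, 3, 6}
Observed ⟦orange tile⟧ = {1, 2, 3, 6}.
These coincide, so the modifier is intersective here.

yes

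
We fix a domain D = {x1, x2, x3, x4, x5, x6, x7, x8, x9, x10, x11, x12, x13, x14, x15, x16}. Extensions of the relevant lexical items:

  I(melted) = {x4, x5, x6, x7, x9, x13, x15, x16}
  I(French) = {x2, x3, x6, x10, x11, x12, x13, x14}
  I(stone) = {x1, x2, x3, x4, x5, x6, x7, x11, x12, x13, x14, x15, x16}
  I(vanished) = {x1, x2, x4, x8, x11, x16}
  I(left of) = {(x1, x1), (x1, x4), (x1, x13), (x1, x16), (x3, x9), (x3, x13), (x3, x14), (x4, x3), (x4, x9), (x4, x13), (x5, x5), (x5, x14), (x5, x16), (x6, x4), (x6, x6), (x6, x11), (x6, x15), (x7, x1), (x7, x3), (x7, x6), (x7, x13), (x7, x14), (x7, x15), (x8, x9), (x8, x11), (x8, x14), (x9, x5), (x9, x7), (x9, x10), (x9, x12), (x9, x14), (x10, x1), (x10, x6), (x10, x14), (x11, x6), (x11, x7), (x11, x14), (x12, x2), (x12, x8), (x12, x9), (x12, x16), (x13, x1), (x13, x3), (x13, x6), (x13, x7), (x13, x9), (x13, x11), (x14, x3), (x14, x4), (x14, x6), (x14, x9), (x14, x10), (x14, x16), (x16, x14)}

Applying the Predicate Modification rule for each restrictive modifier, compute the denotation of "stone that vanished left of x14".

{x11, x16}

⟦that vanished⟧ = ⟦vanished⟧ = {x1, x2, x4, x8, x11, x16}
⟦left of x14⟧ = {x : ⟨x, x14⟩ ∈ ⟦left of⟧} = {x3, x5, x7, x8, x9, x10, x11, x16}
⟦stone⟧ = {x1, x2, x3, x4, x5, x6, x7, x11, x12, x13, x14, x15, x16}
… ∩ ⟦that vanished⟧ = {x1, x2, x3, x4, x5, x6, x7, x11, x12, x13, x14, x15, x16} ∩ {x1, x2, x4, x8, x11, x16} = {x1, x2, x4, x11, x16}
… ∩ ⟦left of x14⟧ = {x1, x2, x4, x11, x16} ∩ {x3, x5, x7, x8, x9, x10, x11, x16} = {x11, x16}
So ⟦stone that vanished left of x14⟧ = {x11, x16}.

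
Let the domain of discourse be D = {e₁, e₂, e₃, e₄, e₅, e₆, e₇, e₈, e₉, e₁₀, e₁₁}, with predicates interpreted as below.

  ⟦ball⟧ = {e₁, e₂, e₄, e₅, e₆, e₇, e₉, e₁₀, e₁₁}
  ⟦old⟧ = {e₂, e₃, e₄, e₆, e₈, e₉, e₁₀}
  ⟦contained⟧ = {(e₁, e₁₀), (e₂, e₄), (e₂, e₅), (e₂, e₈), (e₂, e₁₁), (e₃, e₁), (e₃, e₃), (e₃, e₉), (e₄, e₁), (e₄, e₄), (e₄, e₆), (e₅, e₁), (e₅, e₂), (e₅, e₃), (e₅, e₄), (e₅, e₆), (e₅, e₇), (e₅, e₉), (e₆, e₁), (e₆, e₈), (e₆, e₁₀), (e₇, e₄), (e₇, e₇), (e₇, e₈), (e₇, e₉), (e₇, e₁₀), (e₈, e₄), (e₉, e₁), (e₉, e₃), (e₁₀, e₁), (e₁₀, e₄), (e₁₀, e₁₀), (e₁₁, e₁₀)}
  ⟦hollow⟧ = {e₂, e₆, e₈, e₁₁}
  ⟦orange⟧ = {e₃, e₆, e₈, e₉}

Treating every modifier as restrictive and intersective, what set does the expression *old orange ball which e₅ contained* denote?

⟦which e₅ contained⟧ = {x : ⟨e₅, x⟩ ∈ ⟦contained⟧} = {e₁, e₂, e₃, e₄, e₆, e₇, e₉}
⟦ball⟧ = {e₁, e₂, e₄, e₅, e₆, e₇, e₉, e₁₀, e₁₁}
… ∩ ⟦which e₅ contained⟧ = {e₁, e₂, e₄, e₅, e₆, e₇, e₉, e₁₀, e₁₁} ∩ {e₁, e₂, e₃, e₄, e₆, e₇, e₉} = {e₁, e₂, e₄, e₆, e₇, e₉}
… ∩ ⟦old⟧ = {e₁, e₂, e₄, e₆, e₇, e₉} ∩ {e₂, e₃, e₄, e₆, e₈, e₉, e₁₀} = {e₂, e₄, e₆, e₉}
… ∩ ⟦orange⟧ = {e₂, e₄, e₆, e₉} ∩ {e₃, e₆, e₈, e₉} = {e₆, e₉}
So ⟦old orange ball which e₅ contained⟧ = {e₆, e₉}.

{e₆, e₉}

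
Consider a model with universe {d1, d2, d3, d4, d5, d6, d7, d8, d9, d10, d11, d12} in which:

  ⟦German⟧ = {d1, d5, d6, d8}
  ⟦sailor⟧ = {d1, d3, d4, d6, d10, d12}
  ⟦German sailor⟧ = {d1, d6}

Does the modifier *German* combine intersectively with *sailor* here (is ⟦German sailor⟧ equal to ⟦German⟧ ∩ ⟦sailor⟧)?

⟦German⟧ ∩ ⟦sailor⟧ = {d1, d5, d6, d8} ∩ {d1, d3, d4, d6, d10, d12} = {d1, d6}
Observed ⟦German sailor⟧ = {d1, d6}.
These coincide, so the modifier is intersective here.

yes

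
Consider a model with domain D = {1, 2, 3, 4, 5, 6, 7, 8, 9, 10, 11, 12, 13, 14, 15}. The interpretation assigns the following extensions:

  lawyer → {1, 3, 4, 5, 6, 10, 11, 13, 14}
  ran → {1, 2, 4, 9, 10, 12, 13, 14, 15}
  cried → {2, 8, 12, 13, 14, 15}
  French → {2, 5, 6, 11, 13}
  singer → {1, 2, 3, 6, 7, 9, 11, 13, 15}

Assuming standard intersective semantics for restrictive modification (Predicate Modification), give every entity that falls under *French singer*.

⟦singer⟧ = {1, 2, 3, 6, 7, 9, 11, 13, 15}
… ∩ ⟦French⟧ = {1, 2, 3, 6, 7, 9, 11, 13, 15} ∩ {2, 5, 6, 11, 13} = {2, 6, 11, 13}
So ⟦French singer⟧ = {2, 6, 11, 13}.

{2, 6, 11, 13}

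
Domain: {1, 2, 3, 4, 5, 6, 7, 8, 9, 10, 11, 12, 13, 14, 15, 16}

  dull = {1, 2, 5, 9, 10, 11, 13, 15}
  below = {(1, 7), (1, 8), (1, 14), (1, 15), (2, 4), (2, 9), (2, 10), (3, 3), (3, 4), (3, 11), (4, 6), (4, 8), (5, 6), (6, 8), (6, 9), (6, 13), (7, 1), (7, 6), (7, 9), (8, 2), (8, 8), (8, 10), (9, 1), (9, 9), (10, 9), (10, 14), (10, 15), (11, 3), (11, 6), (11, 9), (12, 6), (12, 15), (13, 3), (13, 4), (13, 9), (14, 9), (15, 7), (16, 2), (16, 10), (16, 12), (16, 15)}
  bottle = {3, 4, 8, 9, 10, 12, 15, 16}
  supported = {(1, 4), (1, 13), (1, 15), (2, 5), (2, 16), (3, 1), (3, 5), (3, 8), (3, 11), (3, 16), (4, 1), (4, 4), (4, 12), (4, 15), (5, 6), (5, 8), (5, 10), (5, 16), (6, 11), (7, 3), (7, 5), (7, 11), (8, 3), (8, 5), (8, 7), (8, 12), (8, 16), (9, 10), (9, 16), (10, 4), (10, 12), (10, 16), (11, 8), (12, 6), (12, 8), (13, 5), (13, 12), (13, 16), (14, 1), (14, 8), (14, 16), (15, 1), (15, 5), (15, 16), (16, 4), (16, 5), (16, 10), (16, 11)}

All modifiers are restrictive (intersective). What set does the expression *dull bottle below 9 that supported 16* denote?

{9, 10}

⟦below 9⟧ = {x : ⟨x, 9⟩ ∈ ⟦below⟧} = {2, 6, 7, 9, 10, 11, 13, 14}
⟦that supported 16⟧ = {x : ⟨x, 16⟩ ∈ ⟦supported⟧} = {2, 3, 5, 8, 9, 10, 13, 14, 15}
⟦bottle⟧ = {3, 4, 8, 9, 10, 12, 15, 16}
… ∩ ⟦below 9⟧ = {3, 4, 8, 9, 10, 12, 15, 16} ∩ {2, 6, 7, 9, 10, 11, 13, 14} = {9, 10}
… ∩ ⟦that supported 16⟧ = {9, 10} ∩ {2, 3, 5, 8, 9, 10, 13, 14, 15} = {9, 10}
… ∩ ⟦dull⟧ = {9, 10} ∩ {1, 2, 5, 9, 10, 11, 13, 15} = {9, 10}
So ⟦dull bottle below 9 that supported 16⟧ = {9, 10}.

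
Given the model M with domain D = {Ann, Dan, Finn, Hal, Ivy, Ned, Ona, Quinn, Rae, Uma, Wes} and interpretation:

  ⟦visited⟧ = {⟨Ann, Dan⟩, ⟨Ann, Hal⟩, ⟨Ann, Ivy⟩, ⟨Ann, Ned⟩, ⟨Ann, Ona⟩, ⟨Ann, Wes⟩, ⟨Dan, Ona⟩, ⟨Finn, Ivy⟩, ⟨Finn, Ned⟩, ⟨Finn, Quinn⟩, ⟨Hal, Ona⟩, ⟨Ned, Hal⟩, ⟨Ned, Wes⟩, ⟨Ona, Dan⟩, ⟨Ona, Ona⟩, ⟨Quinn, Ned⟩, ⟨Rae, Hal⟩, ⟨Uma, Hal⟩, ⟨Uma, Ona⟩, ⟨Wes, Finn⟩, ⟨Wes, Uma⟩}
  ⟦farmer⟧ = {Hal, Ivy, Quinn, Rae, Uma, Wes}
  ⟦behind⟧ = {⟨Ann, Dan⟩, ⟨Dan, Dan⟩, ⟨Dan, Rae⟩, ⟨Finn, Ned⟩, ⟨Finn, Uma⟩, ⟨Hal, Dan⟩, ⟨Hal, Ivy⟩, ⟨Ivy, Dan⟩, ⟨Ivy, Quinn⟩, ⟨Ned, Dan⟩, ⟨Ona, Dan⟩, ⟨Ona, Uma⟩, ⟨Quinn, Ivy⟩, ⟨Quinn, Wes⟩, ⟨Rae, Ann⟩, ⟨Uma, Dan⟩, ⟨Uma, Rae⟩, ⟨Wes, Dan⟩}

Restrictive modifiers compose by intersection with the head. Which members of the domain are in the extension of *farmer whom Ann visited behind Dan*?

⟦whom Ann visited⟧ = {x : ⟨Ann, x⟩ ∈ ⟦visited⟧} = {Dan, Hal, Ivy, Ned, Ona, Wes}
⟦behind Dan⟧ = {x : ⟨x, Dan⟩ ∈ ⟦behind⟧} = {Ann, Dan, Hal, Ivy, Ned, Ona, Uma, Wes}
⟦farmer⟧ = {Hal, Ivy, Quinn, Rae, Uma, Wes}
… ∩ ⟦whom Ann visited⟧ = {Hal, Ivy, Quinn, Rae, Uma, Wes} ∩ {Dan, Hal, Ivy, Ned, Ona, Wes} = {Hal, Ivy, Wes}
… ∩ ⟦behind Dan⟧ = {Hal, Ivy, Wes} ∩ {Ann, Dan, Hal, Ivy, Ned, Ona, Uma, Wes} = {Hal, Ivy, Wes}
So ⟦farmer whom Ann visited behind Dan⟧ = {Hal, Ivy, Wes}.

{Hal, Ivy, Wes}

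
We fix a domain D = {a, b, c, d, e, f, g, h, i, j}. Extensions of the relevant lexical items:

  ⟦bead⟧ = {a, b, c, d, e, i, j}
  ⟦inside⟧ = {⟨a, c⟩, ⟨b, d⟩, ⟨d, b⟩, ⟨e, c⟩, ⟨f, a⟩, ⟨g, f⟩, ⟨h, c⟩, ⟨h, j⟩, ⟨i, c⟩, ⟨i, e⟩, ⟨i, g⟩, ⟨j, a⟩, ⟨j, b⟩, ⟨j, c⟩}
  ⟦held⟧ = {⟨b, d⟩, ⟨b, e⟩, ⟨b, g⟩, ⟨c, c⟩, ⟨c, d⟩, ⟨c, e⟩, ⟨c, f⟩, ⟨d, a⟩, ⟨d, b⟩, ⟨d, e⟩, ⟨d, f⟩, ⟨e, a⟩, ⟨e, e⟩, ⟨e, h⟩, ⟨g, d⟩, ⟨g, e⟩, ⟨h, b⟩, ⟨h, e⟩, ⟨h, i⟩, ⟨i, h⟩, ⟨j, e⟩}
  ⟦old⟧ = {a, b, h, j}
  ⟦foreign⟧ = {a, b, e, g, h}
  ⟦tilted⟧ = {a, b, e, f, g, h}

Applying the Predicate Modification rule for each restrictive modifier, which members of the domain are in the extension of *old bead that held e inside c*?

{j}

⟦that held e⟧ = {x : ⟨x, e⟩ ∈ ⟦held⟧} = {b, c, d, e, g, h, j}
⟦inside c⟧ = {x : ⟨x, c⟩ ∈ ⟦inside⟧} = {a, e, h, i, j}
⟦bead⟧ = {a, b, c, d, e, i, j}
… ∩ ⟦that held e⟧ = {a, b, c, d, e, i, j} ∩ {b, c, d, e, g, h, j} = {b, c, d, e, j}
… ∩ ⟦inside c⟧ = {b, c, d, e, j} ∩ {a, e, h, i, j} = {e, j}
… ∩ ⟦old⟧ = {e, j} ∩ {a, b, h, j} = {j}
So ⟦old bead that held e inside c⟧ = {j}.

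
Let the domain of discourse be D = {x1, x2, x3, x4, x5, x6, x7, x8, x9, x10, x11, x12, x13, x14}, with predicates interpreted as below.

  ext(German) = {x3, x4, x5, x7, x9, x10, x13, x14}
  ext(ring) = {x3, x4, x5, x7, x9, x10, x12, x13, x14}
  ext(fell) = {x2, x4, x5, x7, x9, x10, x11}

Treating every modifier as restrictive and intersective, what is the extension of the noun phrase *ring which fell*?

{x4, x5, x7, x9, x10}

⟦which fell⟧ = ⟦fell⟧ = {x2, x4, x5, x7, x9, x10, x11}
⟦ring⟧ = {x3, x4, x5, x7, x9, x10, x12, x13, x14}
… ∩ ⟦which fell⟧ = {x3, x4, x5, x7, x9, x10, x12, x13, x14} ∩ {x2, x4, x5, x7, x9, x10, x11} = {x4, x5, x7, x9, x10}
So ⟦ring which fell⟧ = {x4, x5, x7, x9, x10}.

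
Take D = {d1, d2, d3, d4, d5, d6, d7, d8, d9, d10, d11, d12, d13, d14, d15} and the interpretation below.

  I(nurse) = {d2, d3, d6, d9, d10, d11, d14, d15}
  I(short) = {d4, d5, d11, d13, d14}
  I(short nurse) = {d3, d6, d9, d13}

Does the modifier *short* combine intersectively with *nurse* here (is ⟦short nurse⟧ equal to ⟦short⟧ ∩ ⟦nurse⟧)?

no

⟦short⟧ ∩ ⟦nurse⟧ = {d4, d5, d11, d13, d14} ∩ {d2, d3, d6, d9, d10, d11, d14, d15} = {d11, d14}
Observed ⟦short nurse⟧ = {d3, d6, d9, d13}.
These differ, so the modifier is not intersective in this model.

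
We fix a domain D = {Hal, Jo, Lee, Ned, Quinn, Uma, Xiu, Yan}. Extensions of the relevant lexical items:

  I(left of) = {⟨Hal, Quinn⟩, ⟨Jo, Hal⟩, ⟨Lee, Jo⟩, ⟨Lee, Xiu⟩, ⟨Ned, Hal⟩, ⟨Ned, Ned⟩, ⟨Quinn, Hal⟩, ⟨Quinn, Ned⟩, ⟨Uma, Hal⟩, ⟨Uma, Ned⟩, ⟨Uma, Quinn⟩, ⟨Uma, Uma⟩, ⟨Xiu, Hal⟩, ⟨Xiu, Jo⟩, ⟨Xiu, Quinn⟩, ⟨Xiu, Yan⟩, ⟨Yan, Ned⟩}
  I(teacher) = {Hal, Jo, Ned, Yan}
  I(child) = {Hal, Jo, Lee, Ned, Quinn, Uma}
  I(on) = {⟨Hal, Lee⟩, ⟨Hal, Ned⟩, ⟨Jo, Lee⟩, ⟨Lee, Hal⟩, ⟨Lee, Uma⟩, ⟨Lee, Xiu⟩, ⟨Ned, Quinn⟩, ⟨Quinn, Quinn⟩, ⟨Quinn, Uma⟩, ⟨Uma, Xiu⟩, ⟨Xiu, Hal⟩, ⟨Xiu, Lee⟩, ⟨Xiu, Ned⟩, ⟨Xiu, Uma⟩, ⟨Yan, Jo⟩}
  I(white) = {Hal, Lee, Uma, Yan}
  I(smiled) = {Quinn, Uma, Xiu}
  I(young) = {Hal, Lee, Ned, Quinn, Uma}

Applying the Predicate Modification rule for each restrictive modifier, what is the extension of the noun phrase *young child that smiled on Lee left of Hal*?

∅

⟦that smiled⟧ = ⟦smiled⟧ = {Quinn, Uma, Xiu}
⟦on Lee⟧ = {x : ⟨x, Lee⟩ ∈ ⟦on⟧} = {Hal, Jo, Xiu}
⟦left of Hal⟧ = {x : ⟨x, Hal⟩ ∈ ⟦left of⟧} = {Jo, Ned, Quinn, Uma, Xiu}
⟦child⟧ = {Hal, Jo, Lee, Ned, Quinn, Uma}
… ∩ ⟦that smiled⟧ = {Hal, Jo, Lee, Ned, Quinn, Uma} ∩ {Quinn, Uma, Xiu} = {Quinn, Uma}
… ∩ ⟦on Lee⟧ = {Quinn, Uma} ∩ {Hal, Jo, Xiu} = ∅
… ∩ ⟦left of Hal⟧ = ∅ ∩ {Jo, Ned, Quinn, Uma, Xiu} = ∅
… ∩ ⟦young⟧ = ∅ ∩ {Hal, Lee, Ned, Quinn, Uma} = ∅
So ⟦young child that smiled on Lee left of Hal⟧ = ∅.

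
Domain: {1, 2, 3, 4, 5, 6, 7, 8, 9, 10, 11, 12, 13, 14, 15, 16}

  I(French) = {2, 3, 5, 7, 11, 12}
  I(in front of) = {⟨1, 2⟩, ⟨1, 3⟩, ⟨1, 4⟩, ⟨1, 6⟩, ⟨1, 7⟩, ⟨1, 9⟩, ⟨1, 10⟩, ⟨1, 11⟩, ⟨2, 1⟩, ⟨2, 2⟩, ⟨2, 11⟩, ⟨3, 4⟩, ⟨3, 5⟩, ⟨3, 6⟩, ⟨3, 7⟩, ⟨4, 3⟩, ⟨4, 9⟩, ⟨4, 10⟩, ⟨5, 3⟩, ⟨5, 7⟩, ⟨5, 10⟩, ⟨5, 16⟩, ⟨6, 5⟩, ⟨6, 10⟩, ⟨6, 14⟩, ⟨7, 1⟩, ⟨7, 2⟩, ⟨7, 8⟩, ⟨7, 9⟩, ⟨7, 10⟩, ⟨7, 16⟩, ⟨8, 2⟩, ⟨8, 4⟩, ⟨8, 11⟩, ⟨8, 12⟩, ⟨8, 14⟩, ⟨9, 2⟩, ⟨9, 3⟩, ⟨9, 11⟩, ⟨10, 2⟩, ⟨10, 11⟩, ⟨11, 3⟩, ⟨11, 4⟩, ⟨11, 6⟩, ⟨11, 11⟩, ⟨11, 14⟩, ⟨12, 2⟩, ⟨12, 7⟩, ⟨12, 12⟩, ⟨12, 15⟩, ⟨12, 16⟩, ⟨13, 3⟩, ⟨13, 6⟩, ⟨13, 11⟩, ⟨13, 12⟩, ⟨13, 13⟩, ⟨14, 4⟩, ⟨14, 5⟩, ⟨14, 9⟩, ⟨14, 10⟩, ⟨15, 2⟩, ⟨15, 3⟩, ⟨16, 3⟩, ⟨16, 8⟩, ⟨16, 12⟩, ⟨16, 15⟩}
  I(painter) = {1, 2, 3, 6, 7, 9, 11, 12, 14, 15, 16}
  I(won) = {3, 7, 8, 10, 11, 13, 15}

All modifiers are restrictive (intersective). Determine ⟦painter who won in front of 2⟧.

⟦who won⟧ = ⟦won⟧ = {3, 7, 8, 10, 11, 13, 15}
⟦in front of 2⟧ = {x : ⟨x, 2⟩ ∈ ⟦in front of⟧} = {1, 2, 7, 8, 9, 10, 12, 15}
⟦painter⟧ = {1, 2, 3, 6, 7, 9, 11, 12, 14, 15, 16}
… ∩ ⟦who won⟧ = {1, 2, 3, 6, 7, 9, 11, 12, 14, 15, 16} ∩ {3, 7, 8, 10, 11, 13, 15} = {3, 7, 11, 15}
… ∩ ⟦in front of 2⟧ = {3, 7, 11, 15} ∩ {1, 2, 7, 8, 9, 10, 12, 15} = {7, 15}
So ⟦painter who won in front of 2⟧ = {7, 15}.

{7, 15}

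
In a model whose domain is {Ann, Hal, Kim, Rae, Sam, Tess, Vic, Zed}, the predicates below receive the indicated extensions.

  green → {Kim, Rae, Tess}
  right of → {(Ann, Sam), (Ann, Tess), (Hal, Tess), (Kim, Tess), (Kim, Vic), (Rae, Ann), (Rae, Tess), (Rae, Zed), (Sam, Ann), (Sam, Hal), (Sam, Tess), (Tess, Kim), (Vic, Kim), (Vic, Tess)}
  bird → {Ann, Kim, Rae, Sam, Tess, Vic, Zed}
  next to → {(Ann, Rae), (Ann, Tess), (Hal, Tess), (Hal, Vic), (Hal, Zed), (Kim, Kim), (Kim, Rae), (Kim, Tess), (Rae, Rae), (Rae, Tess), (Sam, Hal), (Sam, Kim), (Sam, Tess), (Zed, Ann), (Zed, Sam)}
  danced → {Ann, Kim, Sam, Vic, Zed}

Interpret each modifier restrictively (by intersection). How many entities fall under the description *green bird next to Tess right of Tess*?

⟦next to Tess⟧ = {x : ⟨x, Tess⟩ ∈ ⟦next to⟧} = {Ann, Hal, Kim, Rae, Sam}
⟦right of Tess⟧ = {x : ⟨x, Tess⟩ ∈ ⟦right of⟧} = {Ann, Hal, Kim, Rae, Sam, Vic}
⟦bird⟧ = {Ann, Kim, Rae, Sam, Tess, Vic, Zed}
… ∩ ⟦next to Tess⟧ = {Ann, Kim, Rae, Sam, Tess, Vic, Zed} ∩ {Ann, Hal, Kim, Rae, Sam} = {Ann, Kim, Rae, Sam}
… ∩ ⟦right of Tess⟧ = {Ann, Kim, Rae, Sam} ∩ {Ann, Hal, Kim, Rae, Sam, Vic} = {Ann, Kim, Rae, Sam}
… ∩ ⟦green⟧ = {Ann, Kim, Rae, Sam} ∩ {Kim, Rae, Tess} = {Kim, Rae}
⟦green bird next to Tess right of Tess⟧ = {Kim, Rae}, so the cardinality is 2.

2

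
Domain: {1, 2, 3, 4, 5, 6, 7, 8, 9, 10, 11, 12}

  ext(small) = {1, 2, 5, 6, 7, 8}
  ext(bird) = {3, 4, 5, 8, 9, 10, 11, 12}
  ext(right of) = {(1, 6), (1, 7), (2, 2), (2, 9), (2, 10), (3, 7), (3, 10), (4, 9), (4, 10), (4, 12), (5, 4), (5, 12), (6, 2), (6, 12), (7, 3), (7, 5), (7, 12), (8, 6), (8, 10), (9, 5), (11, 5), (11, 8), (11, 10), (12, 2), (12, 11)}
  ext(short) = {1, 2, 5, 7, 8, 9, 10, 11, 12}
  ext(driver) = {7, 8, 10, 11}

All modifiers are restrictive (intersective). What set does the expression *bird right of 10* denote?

{3, 4, 8, 11}

⟦right of 10⟧ = {x : ⟨x, 10⟩ ∈ ⟦right of⟧} = {2, 3, 4, 8, 11}
⟦bird⟧ = {3, 4, 5, 8, 9, 10, 11, 12}
… ∩ ⟦right of 10⟧ = {3, 4, 5, 8, 9, 10, 11, 12} ∩ {2, 3, 4, 8, 11} = {3, 4, 8, 11}
So ⟦bird right of 10⟧ = {3, 4, 8, 11}.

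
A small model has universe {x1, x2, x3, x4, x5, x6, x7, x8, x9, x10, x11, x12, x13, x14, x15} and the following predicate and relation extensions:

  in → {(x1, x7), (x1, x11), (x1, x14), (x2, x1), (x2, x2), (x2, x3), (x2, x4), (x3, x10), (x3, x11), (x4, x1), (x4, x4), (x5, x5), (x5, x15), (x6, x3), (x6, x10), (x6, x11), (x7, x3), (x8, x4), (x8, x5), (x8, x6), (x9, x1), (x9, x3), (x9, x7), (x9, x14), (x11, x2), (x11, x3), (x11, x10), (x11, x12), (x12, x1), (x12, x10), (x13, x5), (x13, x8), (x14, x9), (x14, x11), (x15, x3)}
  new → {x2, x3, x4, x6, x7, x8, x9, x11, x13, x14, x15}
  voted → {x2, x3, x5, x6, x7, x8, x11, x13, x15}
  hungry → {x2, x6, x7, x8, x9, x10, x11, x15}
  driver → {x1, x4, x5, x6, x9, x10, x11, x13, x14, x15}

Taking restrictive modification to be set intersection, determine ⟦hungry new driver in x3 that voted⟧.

⟦in x3⟧ = {x : ⟨x, x3⟩ ∈ ⟦in⟧} = {x2, x6, x7, x9, x11, x15}
⟦that voted⟧ = ⟦voted⟧ = {x2, x3, x5, x6, x7, x8, x11, x13, x15}
⟦driver⟧ = {x1, x4, x5, x6, x9, x10, x11, x13, x14, x15}
… ∩ ⟦in x3⟧ = {x1, x4, x5, x6, x9, x10, x11, x13, x14, x15} ∩ {x2, x6, x7, x9, x11, x15} = {x6, x9, x11, x15}
… ∩ ⟦that voted⟧ = {x6, x9, x11, x15} ∩ {x2, x3, x5, x6, x7, x8, x11, x13, x15} = {x6, x11, x15}
… ∩ ⟦hungry⟧ = {x6, x11, x15} ∩ {x2, x6, x7, x8, x9, x10, x11, x15} = {x6, x11, x15}
… ∩ ⟦new⟧ = {x6, x11, x15} ∩ {x2, x3, x4, x6, x7, x8, x9, x11, x13, x14, x15} = {x6, x11, x15}
So ⟦hungry new driver in x3 that voted⟧ = {x6, x11, x15}.

{x6, x11, x15}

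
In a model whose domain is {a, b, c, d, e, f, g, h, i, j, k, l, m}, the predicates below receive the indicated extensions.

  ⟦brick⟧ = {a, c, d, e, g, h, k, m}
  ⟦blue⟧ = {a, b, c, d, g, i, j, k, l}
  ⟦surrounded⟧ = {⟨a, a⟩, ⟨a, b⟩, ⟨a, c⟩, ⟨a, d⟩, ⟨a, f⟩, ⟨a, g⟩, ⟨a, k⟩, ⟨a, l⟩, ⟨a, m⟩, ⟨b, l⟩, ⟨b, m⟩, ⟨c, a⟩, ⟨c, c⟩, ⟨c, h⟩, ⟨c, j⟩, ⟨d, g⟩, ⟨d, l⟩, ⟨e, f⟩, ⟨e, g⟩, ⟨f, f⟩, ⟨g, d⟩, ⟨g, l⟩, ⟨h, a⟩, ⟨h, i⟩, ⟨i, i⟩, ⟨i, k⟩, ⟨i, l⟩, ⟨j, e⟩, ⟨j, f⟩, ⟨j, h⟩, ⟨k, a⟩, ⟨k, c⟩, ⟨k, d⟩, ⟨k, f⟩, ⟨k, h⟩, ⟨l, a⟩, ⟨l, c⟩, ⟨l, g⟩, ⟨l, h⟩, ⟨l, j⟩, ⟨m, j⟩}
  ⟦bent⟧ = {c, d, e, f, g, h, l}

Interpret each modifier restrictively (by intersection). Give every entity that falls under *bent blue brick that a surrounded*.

{c, d, g}

⟦that a surrounded⟧ = {x : ⟨a, x⟩ ∈ ⟦surrounded⟧} = {a, b, c, d, f, g, k, l, m}
⟦brick⟧ = {a, c, d, e, g, h, k, m}
… ∩ ⟦that a surrounded⟧ = {a, c, d, e, g, h, k, m} ∩ {a, b, c, d, f, g, k, l, m} = {a, c, d, g, k, m}
… ∩ ⟦bent⟧ = {a, c, d, g, k, m} ∩ {c, d, e, f, g, h, l} = {c, d, g}
… ∩ ⟦blue⟧ = {c, d, g} ∩ {a, b, c, d, g, i, j, k, l} = {c, d, g}
So ⟦bent blue brick that a surrounded⟧ = {c, d, g}.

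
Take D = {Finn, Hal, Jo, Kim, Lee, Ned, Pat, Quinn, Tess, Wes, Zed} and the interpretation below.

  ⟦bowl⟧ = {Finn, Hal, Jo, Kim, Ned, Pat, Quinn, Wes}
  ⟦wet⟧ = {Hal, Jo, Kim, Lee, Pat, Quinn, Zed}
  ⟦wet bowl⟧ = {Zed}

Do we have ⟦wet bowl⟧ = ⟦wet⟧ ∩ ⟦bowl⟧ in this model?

⟦wet⟧ ∩ ⟦bowl⟧ = {Hal, Jo, Kim, Lee, Pat, Quinn, Zed} ∩ {Finn, Hal, Jo, Kim, Ned, Pat, Quinn, Wes} = {Hal, Jo, Kim, Pat, Quinn}
Observed ⟦wet bowl⟧ = {Zed}.
These differ, so the modifier is not intersective in this model.

no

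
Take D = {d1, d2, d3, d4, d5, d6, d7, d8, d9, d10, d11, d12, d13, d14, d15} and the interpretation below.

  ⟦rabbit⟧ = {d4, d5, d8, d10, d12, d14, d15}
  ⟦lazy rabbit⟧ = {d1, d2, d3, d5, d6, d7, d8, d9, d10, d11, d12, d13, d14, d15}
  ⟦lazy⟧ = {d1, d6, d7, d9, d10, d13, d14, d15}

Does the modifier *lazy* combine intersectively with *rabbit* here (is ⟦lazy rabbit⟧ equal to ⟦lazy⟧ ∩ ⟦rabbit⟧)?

⟦lazy⟧ ∩ ⟦rabbit⟧ = {d1, d6, d7, d9, d10, d13, d14, d15} ∩ {d4, d5, d8, d10, d12, d14, d15} = {d10, d14, d15}
Observed ⟦lazy rabbit⟧ = {d1, d2, d3, d5, d6, d7, d8, d9, d10, d11, d12, d13, d14, d15}.
These differ, so the modifier is not intersective in this model.

no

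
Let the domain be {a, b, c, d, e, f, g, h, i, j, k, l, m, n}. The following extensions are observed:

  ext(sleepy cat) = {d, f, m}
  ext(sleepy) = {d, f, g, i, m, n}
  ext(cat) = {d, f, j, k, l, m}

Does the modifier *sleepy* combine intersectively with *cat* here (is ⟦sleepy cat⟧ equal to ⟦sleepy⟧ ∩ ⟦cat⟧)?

⟦sleepy⟧ ∩ ⟦cat⟧ = {d, f, g, i, m, n} ∩ {d, f, j, k, l, m} = {d, f, m}
Observed ⟦sleepy cat⟧ = {d, f, m}.
These coincide, so the modifier is intersective here.

yes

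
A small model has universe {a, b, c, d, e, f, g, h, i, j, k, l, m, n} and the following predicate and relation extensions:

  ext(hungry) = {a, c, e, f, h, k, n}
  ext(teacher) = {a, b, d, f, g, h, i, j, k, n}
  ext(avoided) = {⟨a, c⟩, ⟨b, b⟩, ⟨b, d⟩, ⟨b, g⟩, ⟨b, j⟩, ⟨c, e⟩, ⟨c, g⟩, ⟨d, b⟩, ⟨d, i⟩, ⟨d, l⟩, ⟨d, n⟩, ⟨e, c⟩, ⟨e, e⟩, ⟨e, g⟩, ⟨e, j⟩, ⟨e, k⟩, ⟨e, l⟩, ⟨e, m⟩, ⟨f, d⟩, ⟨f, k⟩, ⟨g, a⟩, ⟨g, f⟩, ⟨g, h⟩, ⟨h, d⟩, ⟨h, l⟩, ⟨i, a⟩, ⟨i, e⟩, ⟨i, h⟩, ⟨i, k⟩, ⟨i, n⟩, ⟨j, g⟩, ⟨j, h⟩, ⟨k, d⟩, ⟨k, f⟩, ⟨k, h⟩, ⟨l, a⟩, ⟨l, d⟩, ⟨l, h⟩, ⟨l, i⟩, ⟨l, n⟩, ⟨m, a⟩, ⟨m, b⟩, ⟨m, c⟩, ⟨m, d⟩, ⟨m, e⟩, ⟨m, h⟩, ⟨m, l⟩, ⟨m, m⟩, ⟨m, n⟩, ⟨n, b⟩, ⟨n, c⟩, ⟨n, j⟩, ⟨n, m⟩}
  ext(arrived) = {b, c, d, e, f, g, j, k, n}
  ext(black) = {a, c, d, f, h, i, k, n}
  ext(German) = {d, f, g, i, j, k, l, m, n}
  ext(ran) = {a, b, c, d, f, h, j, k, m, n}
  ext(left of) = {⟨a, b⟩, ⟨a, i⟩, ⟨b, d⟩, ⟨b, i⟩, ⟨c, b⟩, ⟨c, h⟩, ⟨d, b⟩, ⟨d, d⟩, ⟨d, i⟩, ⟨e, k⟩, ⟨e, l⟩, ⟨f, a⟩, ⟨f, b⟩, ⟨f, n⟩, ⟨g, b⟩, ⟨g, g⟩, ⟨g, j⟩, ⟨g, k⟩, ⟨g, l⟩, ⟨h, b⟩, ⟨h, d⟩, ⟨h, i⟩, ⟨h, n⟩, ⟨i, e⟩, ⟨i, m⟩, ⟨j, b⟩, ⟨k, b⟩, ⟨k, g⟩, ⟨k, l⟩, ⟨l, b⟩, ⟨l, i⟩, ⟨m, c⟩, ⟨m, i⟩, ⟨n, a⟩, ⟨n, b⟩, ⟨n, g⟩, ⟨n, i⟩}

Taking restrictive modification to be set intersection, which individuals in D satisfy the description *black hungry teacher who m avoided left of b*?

⟦who m avoided⟧ = {x : ⟨m, x⟩ ∈ ⟦avoided⟧} = {a, b, c, d, e, h, l, m, n}
⟦left of b⟧ = {x : ⟨x, b⟩ ∈ ⟦left of⟧} = {a, c, d, f, g, h, j, k, l, n}
⟦teacher⟧ = {a, b, d, f, g, h, i, j, k, n}
… ∩ ⟦who m avoided⟧ = {a, b, d, f, g, h, i, j, k, n} ∩ {a, b, c, d, e, h, l, m, n} = {a, b, d, h, n}
… ∩ ⟦left of b⟧ = {a, b, d, h, n} ∩ {a, c, d, f, g, h, j, k, l, n} = {a, d, h, n}
… ∩ ⟦black⟧ = {a, d, h, n} ∩ {a, c, d, f, h, i, k, n} = {a, d, h, n}
… ∩ ⟦hungry⟧ = {a, d, h, n} ∩ {a, c, e, f, h, k, n} = {a, h, n}
So ⟦black hungry teacher who m avoided left of b⟧ = {a, h, n}.

{a, h, n}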